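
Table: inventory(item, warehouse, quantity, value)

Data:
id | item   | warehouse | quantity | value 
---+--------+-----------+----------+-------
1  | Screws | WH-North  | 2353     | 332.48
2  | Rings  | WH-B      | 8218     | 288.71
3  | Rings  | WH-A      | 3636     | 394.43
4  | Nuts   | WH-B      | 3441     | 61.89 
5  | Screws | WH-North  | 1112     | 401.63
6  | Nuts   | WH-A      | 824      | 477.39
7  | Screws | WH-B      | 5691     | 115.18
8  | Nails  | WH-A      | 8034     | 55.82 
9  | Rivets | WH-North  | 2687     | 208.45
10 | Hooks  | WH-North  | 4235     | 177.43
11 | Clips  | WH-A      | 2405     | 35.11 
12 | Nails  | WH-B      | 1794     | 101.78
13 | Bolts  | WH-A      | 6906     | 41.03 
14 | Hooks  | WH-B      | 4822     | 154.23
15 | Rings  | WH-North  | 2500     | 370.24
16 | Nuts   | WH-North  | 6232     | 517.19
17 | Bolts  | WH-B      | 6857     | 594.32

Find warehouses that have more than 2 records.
SELECT warehouse, COUNT(*) as cnt
FROM inventory
GROUP BY warehouse
HAVING COUNT(*) > 2

Result:
  WH-A: 5
  WH-B: 6
  WH-North: 6

Note: HAVING filters groups after aggregation, WHERE filters rows before.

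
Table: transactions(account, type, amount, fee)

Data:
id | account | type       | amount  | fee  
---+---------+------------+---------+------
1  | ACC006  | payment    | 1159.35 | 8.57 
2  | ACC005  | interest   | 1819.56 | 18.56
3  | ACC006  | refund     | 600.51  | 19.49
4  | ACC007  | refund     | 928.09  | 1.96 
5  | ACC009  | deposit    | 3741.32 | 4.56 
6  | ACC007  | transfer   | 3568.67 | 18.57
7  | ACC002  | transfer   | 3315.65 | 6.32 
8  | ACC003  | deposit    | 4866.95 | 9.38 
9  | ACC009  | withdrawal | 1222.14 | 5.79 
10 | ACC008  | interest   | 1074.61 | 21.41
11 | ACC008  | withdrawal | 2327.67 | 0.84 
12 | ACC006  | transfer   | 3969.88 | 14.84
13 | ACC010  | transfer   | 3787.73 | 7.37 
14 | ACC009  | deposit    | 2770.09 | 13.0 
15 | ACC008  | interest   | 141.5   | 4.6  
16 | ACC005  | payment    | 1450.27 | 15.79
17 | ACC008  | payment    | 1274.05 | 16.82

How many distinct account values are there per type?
SELECT type, COUNT(DISTINCT account)
FROM transactions
GROUP BY type

Result:
  deposit: 2 distinct
  interest: 2 distinct
  payment: 3 distinct
  refund: 2 distinct
  transfer: 4 distinct
  withdrawal: 2 distinct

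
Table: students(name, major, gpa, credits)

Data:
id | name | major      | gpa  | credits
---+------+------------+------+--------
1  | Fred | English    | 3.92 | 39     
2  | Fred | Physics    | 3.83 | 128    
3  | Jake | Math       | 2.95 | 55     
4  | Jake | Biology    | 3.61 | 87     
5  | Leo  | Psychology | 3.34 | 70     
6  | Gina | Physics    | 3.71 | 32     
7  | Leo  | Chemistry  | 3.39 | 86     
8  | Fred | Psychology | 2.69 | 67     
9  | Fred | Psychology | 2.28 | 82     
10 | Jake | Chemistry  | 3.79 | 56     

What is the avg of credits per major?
SELECT major, AVG(credits) as result
FROM students
GROUP BY major

Result:
  Biology: 87.00
  Chemistry: 71.00
  English: 39.00
  Math: 55.00
  Physics: 80.00
  Psychology: 73.00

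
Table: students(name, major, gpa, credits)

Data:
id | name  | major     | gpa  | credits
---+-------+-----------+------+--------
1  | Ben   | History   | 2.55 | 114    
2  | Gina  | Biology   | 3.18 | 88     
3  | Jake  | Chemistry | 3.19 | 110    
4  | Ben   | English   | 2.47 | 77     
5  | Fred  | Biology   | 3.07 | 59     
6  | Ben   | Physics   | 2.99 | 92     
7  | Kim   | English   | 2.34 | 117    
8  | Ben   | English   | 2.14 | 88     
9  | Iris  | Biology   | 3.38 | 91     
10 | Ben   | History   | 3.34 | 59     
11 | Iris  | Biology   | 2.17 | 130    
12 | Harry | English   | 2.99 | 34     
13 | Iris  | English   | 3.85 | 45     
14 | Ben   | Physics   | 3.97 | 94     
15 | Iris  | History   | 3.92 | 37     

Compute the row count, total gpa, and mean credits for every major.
SELECT major,
       COUNT(*) as cnt,
       SUM(gpa) as total_gpa,
       AVG(credits) as avg_credits
FROM students
GROUP BY major

Result:
  Biology: 4 records, 11.80 total gpa, 92.00 avg credits
  Chemistry: 1 records, 3.19 total gpa, 110.00 avg credits
  English: 5 records, 13.79 total gpa, 72.20 avg credits
  History: 3 records, 9.81 total gpa, 70.00 avg credits
  Physics: 2 records, 6.96 total gpa, 93.00 avg credits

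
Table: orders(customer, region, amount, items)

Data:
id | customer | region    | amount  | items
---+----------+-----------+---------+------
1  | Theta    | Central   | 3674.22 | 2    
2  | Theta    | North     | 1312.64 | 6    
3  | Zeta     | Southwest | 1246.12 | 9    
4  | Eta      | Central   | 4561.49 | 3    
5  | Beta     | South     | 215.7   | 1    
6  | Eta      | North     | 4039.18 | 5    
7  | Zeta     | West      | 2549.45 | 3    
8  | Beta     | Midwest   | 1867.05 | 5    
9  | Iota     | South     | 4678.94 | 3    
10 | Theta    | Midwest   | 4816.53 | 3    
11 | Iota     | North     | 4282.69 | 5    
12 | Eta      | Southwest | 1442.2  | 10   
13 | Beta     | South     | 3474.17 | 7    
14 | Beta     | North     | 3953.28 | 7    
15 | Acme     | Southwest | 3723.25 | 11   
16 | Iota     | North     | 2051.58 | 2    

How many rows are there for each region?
SELECT region, COUNT(*) as count
FROM orders
GROUP BY region

Result:
  Central: 2
  Midwest: 2
  North: 5
  South: 3
  Southwest: 3
  West: 1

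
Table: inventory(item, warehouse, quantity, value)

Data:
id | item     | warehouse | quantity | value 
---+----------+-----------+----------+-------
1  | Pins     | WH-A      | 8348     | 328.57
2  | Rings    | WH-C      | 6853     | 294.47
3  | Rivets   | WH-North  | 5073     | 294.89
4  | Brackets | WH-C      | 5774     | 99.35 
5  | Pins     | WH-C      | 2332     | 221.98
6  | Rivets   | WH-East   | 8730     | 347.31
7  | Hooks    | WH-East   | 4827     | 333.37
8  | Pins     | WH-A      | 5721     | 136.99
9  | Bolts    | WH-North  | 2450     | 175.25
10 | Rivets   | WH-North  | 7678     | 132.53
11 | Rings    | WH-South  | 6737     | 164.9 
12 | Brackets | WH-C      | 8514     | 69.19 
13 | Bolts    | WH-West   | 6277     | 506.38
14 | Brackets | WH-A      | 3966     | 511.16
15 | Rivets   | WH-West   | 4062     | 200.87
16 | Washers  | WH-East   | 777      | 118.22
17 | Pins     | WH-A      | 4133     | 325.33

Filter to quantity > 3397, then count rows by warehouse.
SELECT warehouse, COUNT(*)
FROM inventory
WHERE quantity > 3397
GROUP BY warehouse

Note: WHERE filters rows before grouping.

Result:
  WH-A: 4
  WH-C: 3
  WH-East: 2
  WH-North: 2
  WH-South: 1
  WH-West: 2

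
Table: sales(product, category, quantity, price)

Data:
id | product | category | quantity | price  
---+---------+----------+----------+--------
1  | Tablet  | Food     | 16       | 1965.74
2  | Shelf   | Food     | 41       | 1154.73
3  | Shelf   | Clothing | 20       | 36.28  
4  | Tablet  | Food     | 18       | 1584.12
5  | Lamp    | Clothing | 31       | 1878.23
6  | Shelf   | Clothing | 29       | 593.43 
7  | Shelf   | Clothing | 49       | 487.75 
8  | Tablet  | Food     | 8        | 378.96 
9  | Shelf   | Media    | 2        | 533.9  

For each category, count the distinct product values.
SELECT category, COUNT(DISTINCT product)
FROM sales
GROUP BY category

Result:
  Clothing: 2 distinct
  Food: 2 distinct
  Media: 1 distinct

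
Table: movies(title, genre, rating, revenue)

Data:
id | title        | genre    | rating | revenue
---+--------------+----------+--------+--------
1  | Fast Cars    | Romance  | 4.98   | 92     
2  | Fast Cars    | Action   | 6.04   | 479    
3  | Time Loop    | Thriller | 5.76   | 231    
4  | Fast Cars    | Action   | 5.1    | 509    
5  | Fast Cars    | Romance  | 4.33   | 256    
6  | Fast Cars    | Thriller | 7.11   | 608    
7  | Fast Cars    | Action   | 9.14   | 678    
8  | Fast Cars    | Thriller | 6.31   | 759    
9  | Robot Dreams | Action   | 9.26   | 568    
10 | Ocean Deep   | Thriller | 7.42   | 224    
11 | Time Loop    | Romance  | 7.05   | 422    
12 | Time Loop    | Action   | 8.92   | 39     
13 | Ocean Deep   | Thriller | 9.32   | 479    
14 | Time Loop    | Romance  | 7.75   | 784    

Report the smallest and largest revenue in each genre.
SELECT genre, MIN(revenue), MAX(revenue)
FROM movies
GROUP BY genre

Result:
  Action: min=39, max=678
  Romance: min=92, max=784
  Thriller: min=224, max=759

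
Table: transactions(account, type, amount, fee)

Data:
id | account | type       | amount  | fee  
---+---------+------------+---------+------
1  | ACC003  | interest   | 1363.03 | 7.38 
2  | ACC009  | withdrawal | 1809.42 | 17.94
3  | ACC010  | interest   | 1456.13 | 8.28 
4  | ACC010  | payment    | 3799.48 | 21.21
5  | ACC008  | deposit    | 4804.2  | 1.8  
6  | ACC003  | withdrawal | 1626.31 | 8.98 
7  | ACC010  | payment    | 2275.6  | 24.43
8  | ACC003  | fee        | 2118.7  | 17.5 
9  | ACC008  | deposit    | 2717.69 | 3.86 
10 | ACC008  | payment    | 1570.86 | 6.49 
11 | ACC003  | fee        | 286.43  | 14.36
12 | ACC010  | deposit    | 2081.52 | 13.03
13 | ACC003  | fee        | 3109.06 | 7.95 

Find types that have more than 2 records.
SELECT type, COUNT(*) as cnt
FROM transactions
GROUP BY type
HAVING COUNT(*) > 2

Result:
  deposit: 3
  fee: 3
  payment: 3

Note: HAVING filters groups after aggregation, WHERE filters rows before.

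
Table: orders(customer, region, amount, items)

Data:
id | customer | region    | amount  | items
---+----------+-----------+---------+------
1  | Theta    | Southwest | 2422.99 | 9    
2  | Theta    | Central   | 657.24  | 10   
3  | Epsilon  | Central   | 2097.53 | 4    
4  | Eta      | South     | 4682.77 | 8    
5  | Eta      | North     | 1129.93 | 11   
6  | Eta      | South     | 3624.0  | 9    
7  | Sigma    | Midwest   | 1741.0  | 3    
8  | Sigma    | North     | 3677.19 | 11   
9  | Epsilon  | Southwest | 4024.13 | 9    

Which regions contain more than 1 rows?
SELECT region, COUNT(*) as cnt
FROM orders
GROUP BY region
HAVING COUNT(*) > 1

Result:
  Central: 2
  North: 2
  South: 2
  Southwest: 2

Note: HAVING filters groups after aggregation, WHERE filters rows before.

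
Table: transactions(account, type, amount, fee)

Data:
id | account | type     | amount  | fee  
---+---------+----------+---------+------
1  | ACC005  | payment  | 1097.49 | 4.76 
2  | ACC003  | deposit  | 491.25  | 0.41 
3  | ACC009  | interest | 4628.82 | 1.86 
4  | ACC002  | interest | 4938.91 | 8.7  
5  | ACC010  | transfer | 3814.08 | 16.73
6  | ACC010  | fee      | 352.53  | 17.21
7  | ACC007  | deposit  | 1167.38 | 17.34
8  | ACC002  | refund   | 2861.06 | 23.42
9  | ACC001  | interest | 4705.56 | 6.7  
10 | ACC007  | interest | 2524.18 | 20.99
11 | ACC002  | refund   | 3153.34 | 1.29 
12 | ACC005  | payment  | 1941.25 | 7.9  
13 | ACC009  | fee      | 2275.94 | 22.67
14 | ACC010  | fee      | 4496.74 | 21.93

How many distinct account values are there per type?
SELECT type, COUNT(DISTINCT account)
FROM transactions
GROUP BY type

Result:
  deposit: 2 distinct
  fee: 2 distinct
  interest: 4 distinct
  payment: 1 distinct
  refund: 1 distinct
  transfer: 1 distinct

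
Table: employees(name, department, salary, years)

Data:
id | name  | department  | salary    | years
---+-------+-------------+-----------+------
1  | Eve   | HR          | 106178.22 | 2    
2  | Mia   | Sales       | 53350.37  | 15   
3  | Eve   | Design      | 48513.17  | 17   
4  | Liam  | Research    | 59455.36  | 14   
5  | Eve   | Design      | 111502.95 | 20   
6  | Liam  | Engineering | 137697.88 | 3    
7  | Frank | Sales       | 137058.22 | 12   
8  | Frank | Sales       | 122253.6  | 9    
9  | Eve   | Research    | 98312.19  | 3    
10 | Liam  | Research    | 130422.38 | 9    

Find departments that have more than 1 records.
SELECT department, COUNT(*) as cnt
FROM employees
GROUP BY department
HAVING COUNT(*) > 1

Result:
  Design: 2
  Research: 3
  Sales: 3

Note: HAVING filters groups after aggregation, WHERE filters rows before.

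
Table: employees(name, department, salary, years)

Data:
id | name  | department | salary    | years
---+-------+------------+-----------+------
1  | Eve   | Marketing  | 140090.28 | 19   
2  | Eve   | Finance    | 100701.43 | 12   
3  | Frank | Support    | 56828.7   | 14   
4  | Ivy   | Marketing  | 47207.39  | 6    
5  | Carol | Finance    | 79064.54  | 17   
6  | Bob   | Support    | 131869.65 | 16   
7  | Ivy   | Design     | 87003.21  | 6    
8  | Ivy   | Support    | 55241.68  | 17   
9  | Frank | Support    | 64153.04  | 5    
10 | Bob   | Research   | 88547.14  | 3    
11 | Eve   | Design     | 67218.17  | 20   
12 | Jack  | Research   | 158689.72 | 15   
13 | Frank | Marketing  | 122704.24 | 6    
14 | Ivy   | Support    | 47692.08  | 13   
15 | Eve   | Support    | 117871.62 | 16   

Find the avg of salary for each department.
SELECT department, AVG(salary) as result
FROM employees
GROUP BY department

Result:
  Design: 77110.69
  Finance: 89882.99
  Marketing: 103333.97
  Research: 123618.43
  Support: 78942.80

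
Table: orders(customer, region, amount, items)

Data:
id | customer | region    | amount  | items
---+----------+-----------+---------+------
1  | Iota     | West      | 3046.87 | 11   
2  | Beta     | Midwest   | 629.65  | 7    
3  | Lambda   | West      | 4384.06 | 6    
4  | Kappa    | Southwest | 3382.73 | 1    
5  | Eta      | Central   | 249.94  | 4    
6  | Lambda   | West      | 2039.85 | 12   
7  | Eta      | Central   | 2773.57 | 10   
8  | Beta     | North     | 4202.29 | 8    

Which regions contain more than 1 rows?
SELECT region, COUNT(*) as cnt
FROM orders
GROUP BY region
HAVING COUNT(*) > 1

Result:
  Central: 2
  West: 3

Note: HAVING filters groups after aggregation, WHERE filters rows before.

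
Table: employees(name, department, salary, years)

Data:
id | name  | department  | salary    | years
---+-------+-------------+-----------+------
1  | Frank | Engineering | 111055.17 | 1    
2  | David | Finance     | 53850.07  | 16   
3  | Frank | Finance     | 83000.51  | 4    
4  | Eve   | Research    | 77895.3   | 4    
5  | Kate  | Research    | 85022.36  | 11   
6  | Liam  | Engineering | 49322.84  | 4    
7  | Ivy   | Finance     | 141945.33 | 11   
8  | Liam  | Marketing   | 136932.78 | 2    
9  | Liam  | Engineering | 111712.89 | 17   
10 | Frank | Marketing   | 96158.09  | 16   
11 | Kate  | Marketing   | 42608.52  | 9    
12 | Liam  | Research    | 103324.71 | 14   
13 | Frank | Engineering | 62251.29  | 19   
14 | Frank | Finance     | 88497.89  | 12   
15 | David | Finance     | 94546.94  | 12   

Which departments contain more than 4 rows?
SELECT department, COUNT(*) as cnt
FROM employees
GROUP BY department
HAVING COUNT(*) > 4

Result:
  Finance: 5

Note: HAVING filters groups after aggregation, WHERE filters rows before.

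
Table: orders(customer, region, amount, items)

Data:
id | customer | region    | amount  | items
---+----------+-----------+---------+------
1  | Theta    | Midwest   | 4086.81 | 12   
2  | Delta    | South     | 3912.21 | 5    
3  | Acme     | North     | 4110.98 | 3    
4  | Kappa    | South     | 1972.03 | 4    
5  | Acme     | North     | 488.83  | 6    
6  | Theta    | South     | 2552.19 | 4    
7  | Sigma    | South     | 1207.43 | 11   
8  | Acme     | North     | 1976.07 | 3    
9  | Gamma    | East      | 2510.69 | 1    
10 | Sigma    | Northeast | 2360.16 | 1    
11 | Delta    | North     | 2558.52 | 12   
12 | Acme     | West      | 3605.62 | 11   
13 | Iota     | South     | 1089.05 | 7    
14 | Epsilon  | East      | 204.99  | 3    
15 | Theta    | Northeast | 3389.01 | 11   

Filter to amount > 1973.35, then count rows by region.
SELECT region, COUNT(*)
FROM orders
WHERE amount > 1973.35
GROUP BY region

Note: WHERE filters rows before grouping.

Result:
  East: 1
  Midwest: 1
  North: 3
  Northeast: 2
  South: 2
  West: 1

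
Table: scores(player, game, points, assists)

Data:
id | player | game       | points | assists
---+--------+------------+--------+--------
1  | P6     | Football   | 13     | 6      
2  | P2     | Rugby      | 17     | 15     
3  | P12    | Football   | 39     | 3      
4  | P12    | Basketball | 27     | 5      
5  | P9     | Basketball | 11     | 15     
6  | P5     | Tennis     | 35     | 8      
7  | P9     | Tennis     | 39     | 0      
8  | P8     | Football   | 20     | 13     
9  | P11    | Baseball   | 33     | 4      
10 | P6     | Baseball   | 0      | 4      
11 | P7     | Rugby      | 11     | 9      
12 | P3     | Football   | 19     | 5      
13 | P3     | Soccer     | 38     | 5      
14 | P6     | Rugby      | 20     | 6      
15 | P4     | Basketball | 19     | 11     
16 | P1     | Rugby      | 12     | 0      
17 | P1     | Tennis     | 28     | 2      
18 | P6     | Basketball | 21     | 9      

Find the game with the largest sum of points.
SELECT game, SUM(points) as val
FROM scores
GROUP BY game
ORDER BY val DESC
LIMIT 1

Result: Tennis with sum(points) = 102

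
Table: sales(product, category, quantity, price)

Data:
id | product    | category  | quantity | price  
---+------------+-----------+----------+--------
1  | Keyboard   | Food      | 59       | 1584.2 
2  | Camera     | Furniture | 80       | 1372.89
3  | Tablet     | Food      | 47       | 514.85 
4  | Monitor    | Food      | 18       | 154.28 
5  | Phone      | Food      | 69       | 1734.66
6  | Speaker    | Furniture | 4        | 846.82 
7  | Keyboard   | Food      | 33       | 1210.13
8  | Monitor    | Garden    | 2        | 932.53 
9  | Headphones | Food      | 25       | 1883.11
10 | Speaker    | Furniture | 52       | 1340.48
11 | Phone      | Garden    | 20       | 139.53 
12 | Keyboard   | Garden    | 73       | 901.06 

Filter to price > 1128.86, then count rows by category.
SELECT category, COUNT(*)
FROM sales
WHERE price > 1128.86
GROUP BY category

Note: WHERE filters rows before grouping.

Result:
  Food: 4
  Furniture: 2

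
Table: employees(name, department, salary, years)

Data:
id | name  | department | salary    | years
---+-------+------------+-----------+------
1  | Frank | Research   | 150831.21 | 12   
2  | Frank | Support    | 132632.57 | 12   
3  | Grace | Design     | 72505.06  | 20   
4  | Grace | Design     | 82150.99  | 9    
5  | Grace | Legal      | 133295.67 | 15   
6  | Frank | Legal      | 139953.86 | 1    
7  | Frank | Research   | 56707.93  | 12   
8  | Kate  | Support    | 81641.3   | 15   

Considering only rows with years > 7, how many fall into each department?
SELECT department, COUNT(*)
FROM employees
WHERE years > 7
GROUP BY department

Note: WHERE filters rows before grouping.

Result:
  Design: 2
  Legal: 1
  Research: 2
  Support: 2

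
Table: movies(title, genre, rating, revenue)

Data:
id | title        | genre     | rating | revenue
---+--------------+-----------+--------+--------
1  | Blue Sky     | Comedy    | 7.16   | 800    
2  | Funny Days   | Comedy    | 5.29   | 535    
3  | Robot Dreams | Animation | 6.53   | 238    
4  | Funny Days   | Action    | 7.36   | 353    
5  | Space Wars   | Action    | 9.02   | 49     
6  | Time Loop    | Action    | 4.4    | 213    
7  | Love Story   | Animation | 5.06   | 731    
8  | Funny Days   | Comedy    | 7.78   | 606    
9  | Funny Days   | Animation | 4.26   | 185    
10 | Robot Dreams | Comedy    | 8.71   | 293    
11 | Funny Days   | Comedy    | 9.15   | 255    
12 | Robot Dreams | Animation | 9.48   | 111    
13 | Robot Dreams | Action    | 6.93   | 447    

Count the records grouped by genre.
SELECT genre, COUNT(*) as count
FROM movies
GROUP BY genre

Result:
  Action: 4
  Animation: 4
  Comedy: 5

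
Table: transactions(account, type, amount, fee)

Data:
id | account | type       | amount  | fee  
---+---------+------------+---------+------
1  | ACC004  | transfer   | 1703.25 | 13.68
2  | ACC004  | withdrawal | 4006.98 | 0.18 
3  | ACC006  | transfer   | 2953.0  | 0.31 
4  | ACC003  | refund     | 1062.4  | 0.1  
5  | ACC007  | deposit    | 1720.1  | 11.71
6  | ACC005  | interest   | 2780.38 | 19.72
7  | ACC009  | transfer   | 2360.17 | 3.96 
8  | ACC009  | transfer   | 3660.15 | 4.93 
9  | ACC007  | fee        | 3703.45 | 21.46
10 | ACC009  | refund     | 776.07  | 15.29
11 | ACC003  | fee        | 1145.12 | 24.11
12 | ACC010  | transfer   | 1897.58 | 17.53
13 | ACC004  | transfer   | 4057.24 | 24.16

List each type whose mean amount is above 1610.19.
SELECT type, AVG(amount)
FROM transactions
GROUP BY type
HAVING AVG(amount) > 1610.19

Result:
  deposit: avg=1720.10
  fee: avg=2424.29
  interest: avg=2780.38
  transfer: avg=2771.90
  withdrawal: avg=4006.98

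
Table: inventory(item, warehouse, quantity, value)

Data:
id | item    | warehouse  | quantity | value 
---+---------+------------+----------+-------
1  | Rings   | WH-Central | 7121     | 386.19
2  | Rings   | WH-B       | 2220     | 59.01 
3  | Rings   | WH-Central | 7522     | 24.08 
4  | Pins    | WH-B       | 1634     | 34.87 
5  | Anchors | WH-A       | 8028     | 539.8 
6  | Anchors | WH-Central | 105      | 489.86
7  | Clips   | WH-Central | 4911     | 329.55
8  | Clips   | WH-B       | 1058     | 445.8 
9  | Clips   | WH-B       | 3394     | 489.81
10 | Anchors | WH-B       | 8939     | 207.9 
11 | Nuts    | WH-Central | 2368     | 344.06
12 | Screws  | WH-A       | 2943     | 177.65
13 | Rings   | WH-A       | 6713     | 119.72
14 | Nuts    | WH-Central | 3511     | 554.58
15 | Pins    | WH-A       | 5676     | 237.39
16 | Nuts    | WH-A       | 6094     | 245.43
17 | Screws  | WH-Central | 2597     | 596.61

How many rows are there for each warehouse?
SELECT warehouse, COUNT(*) as count
FROM inventory
GROUP BY warehouse

Result:
  WH-A: 5
  WH-B: 5
  WH-Central: 7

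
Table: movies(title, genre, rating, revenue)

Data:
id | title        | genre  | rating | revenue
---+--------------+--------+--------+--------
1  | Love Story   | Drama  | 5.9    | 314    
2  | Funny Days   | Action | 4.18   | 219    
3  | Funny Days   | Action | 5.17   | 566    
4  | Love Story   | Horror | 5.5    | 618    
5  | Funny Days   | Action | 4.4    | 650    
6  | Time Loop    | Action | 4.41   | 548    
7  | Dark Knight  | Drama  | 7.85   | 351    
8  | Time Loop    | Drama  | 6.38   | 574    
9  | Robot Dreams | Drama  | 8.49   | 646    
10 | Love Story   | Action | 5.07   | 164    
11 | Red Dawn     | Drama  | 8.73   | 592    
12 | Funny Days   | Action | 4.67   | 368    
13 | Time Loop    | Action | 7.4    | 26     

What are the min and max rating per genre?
SELECT genre, MIN(rating), MAX(rating)
FROM movies
GROUP BY genre

Result:
  Action: min=4.18, max=7.40
  Drama: min=5.90, max=8.73
  Horror: min=5.50, max=5.50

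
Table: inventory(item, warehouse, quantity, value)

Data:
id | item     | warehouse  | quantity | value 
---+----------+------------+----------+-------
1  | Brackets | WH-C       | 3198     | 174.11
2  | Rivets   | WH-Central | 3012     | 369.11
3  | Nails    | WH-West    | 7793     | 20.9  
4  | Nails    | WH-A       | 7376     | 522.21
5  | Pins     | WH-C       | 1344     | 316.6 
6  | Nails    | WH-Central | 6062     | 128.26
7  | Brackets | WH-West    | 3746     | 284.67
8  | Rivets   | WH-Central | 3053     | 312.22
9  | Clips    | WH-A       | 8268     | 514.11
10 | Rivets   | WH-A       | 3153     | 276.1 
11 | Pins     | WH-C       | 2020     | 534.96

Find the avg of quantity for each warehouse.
SELECT warehouse, AVG(quantity) as result
FROM inventory
GROUP BY warehouse

Result:
  WH-A: 6265.67
  WH-C: 2187.33
  WH-Central: 4042.33
  WH-West: 5769.50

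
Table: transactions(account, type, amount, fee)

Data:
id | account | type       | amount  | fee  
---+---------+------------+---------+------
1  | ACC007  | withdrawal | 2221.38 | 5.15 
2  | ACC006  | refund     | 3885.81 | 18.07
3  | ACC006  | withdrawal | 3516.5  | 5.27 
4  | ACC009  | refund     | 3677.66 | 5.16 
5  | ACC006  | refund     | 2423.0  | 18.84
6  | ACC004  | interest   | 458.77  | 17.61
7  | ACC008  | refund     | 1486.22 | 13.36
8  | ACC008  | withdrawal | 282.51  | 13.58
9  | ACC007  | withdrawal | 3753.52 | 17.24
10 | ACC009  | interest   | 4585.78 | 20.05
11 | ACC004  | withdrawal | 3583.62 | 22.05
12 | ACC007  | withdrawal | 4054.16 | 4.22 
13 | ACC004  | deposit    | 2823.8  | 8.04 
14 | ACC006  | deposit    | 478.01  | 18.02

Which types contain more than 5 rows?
SELECT type, COUNT(*) as cnt
FROM transactions
GROUP BY type
HAVING COUNT(*) > 5

Result:
  withdrawal: 6

Note: HAVING filters groups after aggregation, WHERE filters rows before.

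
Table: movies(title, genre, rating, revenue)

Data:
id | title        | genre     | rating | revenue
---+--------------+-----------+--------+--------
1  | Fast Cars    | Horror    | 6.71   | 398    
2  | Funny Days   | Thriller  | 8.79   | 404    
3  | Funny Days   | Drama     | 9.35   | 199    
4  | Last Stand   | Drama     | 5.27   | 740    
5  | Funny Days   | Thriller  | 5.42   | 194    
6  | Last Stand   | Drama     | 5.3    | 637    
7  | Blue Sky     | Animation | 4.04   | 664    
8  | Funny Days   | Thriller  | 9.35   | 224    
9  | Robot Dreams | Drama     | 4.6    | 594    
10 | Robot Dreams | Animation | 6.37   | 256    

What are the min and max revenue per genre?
SELECT genre, MIN(revenue), MAX(revenue)
FROM movies
GROUP BY genre

Result:
  Animation: min=256, max=664
  Drama: min=199, max=740
  Horror: min=398, max=398
  Thriller: min=194, max=404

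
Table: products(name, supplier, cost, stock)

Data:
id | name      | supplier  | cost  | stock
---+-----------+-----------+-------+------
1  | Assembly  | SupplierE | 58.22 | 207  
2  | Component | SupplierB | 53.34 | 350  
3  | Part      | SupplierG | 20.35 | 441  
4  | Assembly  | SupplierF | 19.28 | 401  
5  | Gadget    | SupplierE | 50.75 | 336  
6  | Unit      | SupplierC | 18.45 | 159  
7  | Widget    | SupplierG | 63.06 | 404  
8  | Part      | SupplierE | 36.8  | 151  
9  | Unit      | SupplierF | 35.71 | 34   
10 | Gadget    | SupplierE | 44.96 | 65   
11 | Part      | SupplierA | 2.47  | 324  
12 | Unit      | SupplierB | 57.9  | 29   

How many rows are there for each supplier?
SELECT supplier, COUNT(*) as count
FROM products
GROUP BY supplier

Result:
  SupplierA: 1
  SupplierB: 2
  SupplierC: 1
  SupplierE: 4
  SupplierF: 2
  SupplierG: 2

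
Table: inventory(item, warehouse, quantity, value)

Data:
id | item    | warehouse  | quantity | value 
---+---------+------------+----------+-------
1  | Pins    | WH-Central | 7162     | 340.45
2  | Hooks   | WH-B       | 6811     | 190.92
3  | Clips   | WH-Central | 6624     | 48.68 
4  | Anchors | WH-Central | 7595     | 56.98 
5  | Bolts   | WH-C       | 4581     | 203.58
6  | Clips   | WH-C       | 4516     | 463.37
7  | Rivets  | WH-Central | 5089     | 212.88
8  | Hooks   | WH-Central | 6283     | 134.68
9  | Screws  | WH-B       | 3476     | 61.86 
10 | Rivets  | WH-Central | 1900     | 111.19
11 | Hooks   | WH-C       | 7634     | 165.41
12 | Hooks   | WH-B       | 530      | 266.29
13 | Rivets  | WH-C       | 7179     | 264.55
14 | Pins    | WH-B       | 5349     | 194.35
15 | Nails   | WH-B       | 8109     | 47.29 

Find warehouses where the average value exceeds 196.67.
SELECT warehouse, AVG(value)
FROM inventory
GROUP BY warehouse
HAVING AVG(value) > 196.67

Result:
  WH-C: avg=274.23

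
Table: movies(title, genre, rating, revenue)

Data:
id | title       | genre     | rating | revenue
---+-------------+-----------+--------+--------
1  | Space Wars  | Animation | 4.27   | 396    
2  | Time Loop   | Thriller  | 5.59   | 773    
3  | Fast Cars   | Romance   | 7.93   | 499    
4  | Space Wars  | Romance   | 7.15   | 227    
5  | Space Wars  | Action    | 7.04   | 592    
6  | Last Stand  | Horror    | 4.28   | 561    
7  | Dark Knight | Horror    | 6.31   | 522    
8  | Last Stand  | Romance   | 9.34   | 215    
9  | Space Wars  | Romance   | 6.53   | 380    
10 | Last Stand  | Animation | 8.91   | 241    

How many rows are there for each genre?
SELECT genre, COUNT(*) as count
FROM movies
GROUP BY genre

Result:
  Action: 1
  Animation: 2
  Horror: 2
  Romance: 4
  Thriller: 1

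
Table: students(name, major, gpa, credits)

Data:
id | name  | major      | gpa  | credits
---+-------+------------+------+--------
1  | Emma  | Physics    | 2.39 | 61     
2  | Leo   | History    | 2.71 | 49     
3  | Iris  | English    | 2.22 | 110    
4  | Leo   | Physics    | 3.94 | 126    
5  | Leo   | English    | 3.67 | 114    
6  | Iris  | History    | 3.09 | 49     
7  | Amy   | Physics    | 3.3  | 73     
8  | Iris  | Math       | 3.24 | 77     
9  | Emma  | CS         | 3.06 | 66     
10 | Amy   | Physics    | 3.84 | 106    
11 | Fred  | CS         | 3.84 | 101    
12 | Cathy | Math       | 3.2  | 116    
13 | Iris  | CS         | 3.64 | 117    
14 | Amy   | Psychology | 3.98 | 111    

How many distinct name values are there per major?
SELECT major, COUNT(DISTINCT name)
FROM students
GROUP BY major

Result:
  CS: 3 distinct
  English: 2 distinct
  History: 2 distinct
  Math: 2 distinct
  Physics: 3 distinct
  Psychology: 1 distinct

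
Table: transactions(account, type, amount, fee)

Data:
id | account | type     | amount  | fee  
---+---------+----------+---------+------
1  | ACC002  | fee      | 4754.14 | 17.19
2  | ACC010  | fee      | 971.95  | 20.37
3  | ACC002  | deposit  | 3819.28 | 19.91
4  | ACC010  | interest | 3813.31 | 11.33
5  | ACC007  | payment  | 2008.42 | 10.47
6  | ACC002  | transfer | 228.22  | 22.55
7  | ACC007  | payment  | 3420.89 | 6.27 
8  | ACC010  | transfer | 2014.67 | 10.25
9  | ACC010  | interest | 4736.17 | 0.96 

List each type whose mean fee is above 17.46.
SELECT type, AVG(fee)
FROM transactions
GROUP BY type
HAVING AVG(fee) > 17.46

Result:
  deposit: avg=19.91
  fee: avg=18.78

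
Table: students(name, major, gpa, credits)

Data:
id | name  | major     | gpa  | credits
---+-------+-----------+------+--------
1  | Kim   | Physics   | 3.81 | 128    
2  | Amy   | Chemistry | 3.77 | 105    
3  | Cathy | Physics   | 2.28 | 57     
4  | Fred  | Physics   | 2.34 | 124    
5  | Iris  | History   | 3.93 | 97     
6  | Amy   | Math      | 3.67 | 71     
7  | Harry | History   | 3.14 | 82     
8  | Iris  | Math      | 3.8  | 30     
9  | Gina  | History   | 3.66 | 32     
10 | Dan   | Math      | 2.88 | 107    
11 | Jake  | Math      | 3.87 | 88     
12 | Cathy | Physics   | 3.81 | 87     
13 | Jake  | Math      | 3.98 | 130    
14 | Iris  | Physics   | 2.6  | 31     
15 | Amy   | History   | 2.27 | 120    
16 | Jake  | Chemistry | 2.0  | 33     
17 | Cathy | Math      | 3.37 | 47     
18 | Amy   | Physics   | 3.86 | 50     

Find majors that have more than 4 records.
SELECT major, COUNT(*) as cnt
FROM students
GROUP BY major
HAVING COUNT(*) > 4

Result:
  Math: 6
  Physics: 6

Note: HAVING filters groups after aggregation, WHERE filters rows before.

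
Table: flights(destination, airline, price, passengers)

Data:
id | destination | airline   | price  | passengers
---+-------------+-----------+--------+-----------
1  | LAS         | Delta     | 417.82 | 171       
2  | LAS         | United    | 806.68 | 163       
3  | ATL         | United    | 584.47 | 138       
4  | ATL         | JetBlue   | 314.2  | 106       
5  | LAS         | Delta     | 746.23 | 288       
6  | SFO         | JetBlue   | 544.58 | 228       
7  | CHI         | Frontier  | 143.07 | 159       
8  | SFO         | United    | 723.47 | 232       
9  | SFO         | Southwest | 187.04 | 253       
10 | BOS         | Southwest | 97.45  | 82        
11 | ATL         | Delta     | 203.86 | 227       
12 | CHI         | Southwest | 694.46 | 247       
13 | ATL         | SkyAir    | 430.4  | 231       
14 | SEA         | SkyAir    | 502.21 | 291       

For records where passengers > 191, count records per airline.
SELECT airline, COUNT(*)
FROM flights
WHERE passengers > 191
GROUP BY airline

Note: WHERE filters rows before grouping.

Result:
  Delta: 2
  JetBlue: 1
  SkyAir: 2
  Southwest: 2
  United: 1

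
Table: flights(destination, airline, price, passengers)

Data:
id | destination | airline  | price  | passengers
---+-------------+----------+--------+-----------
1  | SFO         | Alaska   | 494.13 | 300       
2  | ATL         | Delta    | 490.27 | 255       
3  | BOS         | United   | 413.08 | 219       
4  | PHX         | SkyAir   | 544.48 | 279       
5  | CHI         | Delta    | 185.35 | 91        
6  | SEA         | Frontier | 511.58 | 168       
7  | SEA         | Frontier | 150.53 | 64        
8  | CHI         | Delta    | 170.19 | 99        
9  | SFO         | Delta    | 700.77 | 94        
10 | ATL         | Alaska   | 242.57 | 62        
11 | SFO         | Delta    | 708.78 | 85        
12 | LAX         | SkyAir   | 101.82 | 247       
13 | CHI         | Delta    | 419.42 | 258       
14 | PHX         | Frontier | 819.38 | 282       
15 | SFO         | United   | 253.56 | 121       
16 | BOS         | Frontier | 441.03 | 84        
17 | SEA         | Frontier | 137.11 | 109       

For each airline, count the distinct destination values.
SELECT airline, COUNT(DISTINCT destination)
FROM flights
GROUP BY airline

Result:
  Alaska: 2 distinct
  Delta: 3 distinct
  Frontier: 3 distinct
  SkyAir: 2 distinct
  United: 2 distinct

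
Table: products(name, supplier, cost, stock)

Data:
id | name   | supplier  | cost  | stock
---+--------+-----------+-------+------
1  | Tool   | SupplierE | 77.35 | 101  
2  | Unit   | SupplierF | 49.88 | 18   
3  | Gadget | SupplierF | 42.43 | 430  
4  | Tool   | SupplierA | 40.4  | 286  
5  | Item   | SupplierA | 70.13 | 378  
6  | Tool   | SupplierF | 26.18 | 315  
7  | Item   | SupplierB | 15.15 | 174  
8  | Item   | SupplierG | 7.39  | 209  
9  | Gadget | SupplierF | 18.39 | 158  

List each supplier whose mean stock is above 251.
SELECT supplier, AVG(stock)
FROM products
GROUP BY supplier
HAVING AVG(stock) > 251

Result:
  SupplierA: avg=332.00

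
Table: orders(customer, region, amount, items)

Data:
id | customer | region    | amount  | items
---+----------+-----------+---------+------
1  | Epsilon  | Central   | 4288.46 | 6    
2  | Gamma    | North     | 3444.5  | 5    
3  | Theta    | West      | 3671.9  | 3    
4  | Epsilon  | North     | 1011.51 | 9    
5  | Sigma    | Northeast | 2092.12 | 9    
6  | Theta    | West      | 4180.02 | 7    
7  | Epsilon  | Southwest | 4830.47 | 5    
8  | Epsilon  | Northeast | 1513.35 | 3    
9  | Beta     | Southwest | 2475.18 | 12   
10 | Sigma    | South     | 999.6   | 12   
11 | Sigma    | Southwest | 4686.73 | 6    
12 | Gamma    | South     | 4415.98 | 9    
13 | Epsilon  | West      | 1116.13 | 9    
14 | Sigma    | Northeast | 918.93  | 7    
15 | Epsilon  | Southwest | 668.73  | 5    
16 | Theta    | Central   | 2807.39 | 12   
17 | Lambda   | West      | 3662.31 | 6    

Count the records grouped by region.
SELECT region, COUNT(*) as count
FROM orders
GROUP BY region

Result:
  Central: 2
  North: 2
  Northeast: 3
  South: 2
  Southwest: 4
  West: 4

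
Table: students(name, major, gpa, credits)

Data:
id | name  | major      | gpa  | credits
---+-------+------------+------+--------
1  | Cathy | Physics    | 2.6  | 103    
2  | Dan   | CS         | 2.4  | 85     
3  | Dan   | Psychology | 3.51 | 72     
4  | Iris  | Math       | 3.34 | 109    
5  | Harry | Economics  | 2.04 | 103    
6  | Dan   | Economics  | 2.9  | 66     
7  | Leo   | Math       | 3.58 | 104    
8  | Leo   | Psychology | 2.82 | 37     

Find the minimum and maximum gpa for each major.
SELECT major, MIN(gpa), MAX(gpa)
FROM students
GROUP BY major

Result:
  CS: min=2.40, max=2.40
  Economics: min=2.04, max=2.90
  Math: min=3.34, max=3.58
  Physics: min=2.60, max=2.60
  Psychology: min=2.82, max=3.51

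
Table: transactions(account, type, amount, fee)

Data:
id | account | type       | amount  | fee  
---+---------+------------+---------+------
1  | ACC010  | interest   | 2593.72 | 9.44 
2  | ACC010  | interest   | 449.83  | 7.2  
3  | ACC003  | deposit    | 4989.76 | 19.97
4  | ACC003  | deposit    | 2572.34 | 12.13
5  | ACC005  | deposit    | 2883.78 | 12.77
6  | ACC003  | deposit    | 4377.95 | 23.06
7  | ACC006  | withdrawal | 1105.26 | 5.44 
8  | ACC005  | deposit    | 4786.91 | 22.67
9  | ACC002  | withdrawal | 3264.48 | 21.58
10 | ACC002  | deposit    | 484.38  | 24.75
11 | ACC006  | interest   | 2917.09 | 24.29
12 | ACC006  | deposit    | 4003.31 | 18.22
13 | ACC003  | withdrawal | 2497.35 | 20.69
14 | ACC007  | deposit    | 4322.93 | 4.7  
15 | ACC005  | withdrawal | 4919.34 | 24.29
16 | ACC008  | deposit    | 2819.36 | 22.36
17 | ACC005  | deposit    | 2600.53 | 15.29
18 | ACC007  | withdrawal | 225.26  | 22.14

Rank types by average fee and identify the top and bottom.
SELECT type, AVG(fee)
FROM transactions
GROUP BY type
ORDER BY AVG(fee)

All groups:
  interest: 13.64
  deposit: 17.59
  withdrawal: 18.83

Highest: withdrawal (18.83)
Lowest: interest (13.64)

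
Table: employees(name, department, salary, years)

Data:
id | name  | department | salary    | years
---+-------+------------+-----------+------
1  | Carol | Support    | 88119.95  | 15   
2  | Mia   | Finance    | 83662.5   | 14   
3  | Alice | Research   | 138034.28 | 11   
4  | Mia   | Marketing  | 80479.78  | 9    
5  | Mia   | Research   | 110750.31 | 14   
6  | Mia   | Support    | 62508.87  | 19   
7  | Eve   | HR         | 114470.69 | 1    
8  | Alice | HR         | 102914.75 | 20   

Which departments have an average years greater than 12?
SELECT department, AVG(years)
FROM employees
GROUP BY department
HAVING AVG(years) > 12

Result:
  Finance: avg=14.00
  Research: avg=12.50
  Support: avg=17.00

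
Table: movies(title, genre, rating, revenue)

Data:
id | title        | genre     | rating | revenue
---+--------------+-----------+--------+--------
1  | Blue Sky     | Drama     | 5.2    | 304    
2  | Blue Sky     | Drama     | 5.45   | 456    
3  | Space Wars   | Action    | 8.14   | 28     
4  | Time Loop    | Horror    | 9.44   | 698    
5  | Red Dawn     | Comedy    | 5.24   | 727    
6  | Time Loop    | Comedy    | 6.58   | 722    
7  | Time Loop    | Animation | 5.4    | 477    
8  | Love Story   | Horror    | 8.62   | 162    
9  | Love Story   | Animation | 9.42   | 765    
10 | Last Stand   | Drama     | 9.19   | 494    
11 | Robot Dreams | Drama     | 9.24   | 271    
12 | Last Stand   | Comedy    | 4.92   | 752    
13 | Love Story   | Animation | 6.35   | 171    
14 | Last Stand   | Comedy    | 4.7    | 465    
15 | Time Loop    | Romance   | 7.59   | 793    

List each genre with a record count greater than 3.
SELECT genre, COUNT(*) as cnt
FROM movies
GROUP BY genre
HAVING COUNT(*) > 3

Result:
  Comedy: 4
  Drama: 4

Note: HAVING filters groups after aggregation, WHERE filters rows before.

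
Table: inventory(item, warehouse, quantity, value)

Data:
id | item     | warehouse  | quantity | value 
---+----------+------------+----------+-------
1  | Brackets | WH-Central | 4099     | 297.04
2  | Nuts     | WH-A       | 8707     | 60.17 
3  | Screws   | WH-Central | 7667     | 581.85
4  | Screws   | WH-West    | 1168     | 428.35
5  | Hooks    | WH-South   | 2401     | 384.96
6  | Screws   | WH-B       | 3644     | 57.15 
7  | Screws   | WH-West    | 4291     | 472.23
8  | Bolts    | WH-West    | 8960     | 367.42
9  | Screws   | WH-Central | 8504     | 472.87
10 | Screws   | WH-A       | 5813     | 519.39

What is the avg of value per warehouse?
SELECT warehouse, AVG(value) as result
FROM inventory
GROUP BY warehouse

Result:
  WH-A: 289.78
  WH-B: 57.15
  WH-Central: 450.59
  WH-South: 384.96
  WH-West: 422.67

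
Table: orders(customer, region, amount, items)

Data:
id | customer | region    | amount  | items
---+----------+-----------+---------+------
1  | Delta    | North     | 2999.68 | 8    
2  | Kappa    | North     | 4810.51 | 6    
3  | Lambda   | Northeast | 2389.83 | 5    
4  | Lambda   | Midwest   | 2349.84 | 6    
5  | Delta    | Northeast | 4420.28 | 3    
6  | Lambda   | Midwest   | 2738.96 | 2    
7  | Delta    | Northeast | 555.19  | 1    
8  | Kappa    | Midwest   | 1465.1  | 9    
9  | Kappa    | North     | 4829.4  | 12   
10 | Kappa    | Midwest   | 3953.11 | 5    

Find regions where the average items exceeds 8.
SELECT region, AVG(items)
FROM orders
GROUP BY region
HAVING AVG(items) > 8

Result:
  North: avg=8.67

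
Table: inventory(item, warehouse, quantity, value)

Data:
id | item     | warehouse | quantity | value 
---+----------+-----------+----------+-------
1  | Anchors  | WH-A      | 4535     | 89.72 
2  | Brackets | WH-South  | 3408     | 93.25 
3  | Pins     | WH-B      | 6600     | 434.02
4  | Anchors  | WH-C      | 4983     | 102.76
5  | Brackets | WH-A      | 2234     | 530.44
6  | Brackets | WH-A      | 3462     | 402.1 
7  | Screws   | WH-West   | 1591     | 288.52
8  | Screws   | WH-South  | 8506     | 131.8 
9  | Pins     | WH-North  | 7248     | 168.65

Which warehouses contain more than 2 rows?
SELECT warehouse, COUNT(*) as cnt
FROM inventory
GROUP BY warehouse
HAVING COUNT(*) > 2

Result:
  WH-A: 3

Note: HAVING filters groups after aggregation, WHERE filters rows before.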